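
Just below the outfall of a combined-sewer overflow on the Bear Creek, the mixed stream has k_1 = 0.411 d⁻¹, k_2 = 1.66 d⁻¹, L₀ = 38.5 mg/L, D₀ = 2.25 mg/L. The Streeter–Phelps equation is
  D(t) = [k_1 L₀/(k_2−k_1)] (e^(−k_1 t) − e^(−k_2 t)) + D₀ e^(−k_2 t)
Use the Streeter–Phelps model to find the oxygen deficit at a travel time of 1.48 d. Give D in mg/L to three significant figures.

D ≈ 6.00 mg/L

k_1 L₀/(k_2−k_1) = 0.411×38.5/(1.66−0.411) = 15.82/1.249 = 12.67 mg/L.
e^(−k_1 t) = e^(−0.411×1.480) = 0.5443; e^(−k_2 t) = e^(−1.66×1.480) = 0.08571.
D = 12.67 × (0.5443 − 0.08571) + 2.25 × 0.08571 = 5.810 + 0.1928 = 6.003 mg/L.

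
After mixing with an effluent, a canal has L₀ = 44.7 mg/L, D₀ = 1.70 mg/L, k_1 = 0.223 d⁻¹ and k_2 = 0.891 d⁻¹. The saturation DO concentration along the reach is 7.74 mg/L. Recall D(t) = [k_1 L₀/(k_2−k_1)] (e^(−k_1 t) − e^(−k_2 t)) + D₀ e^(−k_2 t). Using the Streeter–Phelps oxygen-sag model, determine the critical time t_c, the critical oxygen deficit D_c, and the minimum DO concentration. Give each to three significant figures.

t_c ≈ 1.89 d; D_c ≈ 7.34 mg/L; min DO ≈ 0.404 mg/L

t_c = [1/(k_2−k_1)] ln[(k_2/k_1)(1 − D₀(k_2−k_1)/(k_1 L₀))]
= [1/(0.891−0.223)] ln[(0.891/0.223)(1 − 1.70×0.6680/(0.223×44.7))]
= (1/0.6680) ln[3.996 × 0.8861] = 1.497 × ln(3.540) = 1.497 × 1.264 = 1.893 d.
L(t_c) = L₀ e^(−k_1 t_c) = 44.7 × 0.6557 = 29.31 mg/L, and at the critical point k_2 D_c = k_1 L, so D_c = (0.223/0.891) × 29.31 = 7.336 mg/L.
Minimum DO = C_s − D_c = 7.74 − 7.336 = 0.4042 mg/L.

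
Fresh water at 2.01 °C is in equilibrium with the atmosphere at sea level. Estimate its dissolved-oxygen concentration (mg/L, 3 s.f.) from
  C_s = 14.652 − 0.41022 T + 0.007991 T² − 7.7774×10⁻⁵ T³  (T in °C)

C_s ≈ 13.9 mg/L

C_s = 14.652 − 0.41022×2.01 + 0.007991×2.01² − 7.7774×10⁻⁵×2.01³ = 13.86 mg/L.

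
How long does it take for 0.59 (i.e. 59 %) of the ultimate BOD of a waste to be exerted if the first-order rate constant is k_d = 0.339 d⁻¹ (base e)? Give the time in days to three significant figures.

t ≈ 2.63 d

y/L₀ = 1 − e^(−k_d t) = 0.59 ⇒ e^(−k_d t) = 0.410
t = −ln(0.410) / 0.339 = 0.8916 / 0.339 = 2.630 d.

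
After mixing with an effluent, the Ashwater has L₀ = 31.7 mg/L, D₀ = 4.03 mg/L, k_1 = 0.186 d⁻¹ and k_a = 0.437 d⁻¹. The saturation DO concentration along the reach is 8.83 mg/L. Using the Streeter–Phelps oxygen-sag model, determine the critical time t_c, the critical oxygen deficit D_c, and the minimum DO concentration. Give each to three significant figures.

At the critical point dD/dt = 0, so k_1 L₀ e^(−k_1 t) = k_a D. Substituting D(t) from the Streeter–Phelps equation and solving for t gives
t_c = ln[(k_a/k_1)(1 − D₀(k_a−k_1)/(k_1 L₀))] / (k_a−k_1).
Here k_a−k_1 = 0.2510 d⁻¹ and 1 − D₀(k_a−k_1)/(k_1 L₀) = 1 − 4.03×0.2510/(0.186×31.7) = 0.8284, so
t_c = ln(2.349 × 0.8284) / 0.2510 = 0.6660 / 0.2510 = 2.653 d.
L(t_c) = L₀ e^(−k_1 t_c) = 31.7 × 0.6105 = 19.35 mg/L, and at the critical point k_a D_c = k_1 L, so D_c = (0.186/0.437) × 19.35 = 8.237 mg/L.
Minimum DO = C_s − D_c = 8.83 − 8.237 = 0.5932 mg/L.

t_c ≈ 2.65 d; D_c ≈ 8.24 mg/L; min DO ≈ 0.593 mg/L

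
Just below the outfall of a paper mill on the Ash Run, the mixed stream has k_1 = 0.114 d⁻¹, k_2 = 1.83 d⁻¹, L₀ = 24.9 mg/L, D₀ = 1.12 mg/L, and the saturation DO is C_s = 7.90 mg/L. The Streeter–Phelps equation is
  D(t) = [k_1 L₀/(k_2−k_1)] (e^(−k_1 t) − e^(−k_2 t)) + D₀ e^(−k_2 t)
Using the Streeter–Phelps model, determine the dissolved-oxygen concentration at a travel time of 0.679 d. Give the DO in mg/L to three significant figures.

k_1 L₀/(k_2−k_1) = 0.114×24.9/(1.83−0.114) = 2.839/1.716 = 1.654 mg/L.
e^(−k_1 t) = e^(−0.114×0.6790) = 0.9255; e^(−k_2 t) = e^(−1.83×0.6790) = 0.2886.
D = 1.654 × (0.9255 − 0.2886) + 1.12 × 0.2886 = 1.054 + 0.3233 = 1.377 mg/L.
DO = C_s − D = 7.90 − 1.377 = 6.523 mg/L.

DO ≈ 6.52 mg/L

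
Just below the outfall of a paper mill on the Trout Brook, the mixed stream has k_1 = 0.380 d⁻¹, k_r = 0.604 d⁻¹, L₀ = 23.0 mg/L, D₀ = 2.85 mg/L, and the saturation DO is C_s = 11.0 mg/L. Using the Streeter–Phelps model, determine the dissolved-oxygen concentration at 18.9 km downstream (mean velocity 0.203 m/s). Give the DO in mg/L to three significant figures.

DO ≈ 3.96 mg/L

Travel time t = x/v = 18.9 km / (0.203 m/s) = 18900 m / 0.203 m/s = 93100 s = 1.078 d.
k_1 L₀/(k_r−k_1) = 0.380×23.0/(0.604−0.380) = 8.740/0.2240 = 39.02 mg/L.
e^(−k_1 t) = e^(−0.380×1.078) = 0.6640; e^(−k_r t) = e^(−0.604×1.078) = 0.5216.
D = 39.02 × (0.6640 − 0.5216) + 2.85 × 0.5216 = 5.556 + 1.487 = 7.043 mg/L.
DO = C_s − D = 11.0 − 7.043 = 3.957 mg/L.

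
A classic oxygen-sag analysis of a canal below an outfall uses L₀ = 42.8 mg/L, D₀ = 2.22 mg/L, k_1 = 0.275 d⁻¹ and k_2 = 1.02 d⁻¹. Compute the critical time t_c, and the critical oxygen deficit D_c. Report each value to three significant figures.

At the critical point dD/dt = 0, so k_1 L₀ e^(−k_1 t) = k_2 D. Substituting D(t) from the Streeter–Phelps equation and solving for t gives
t_c = ln[(k_2/k_1)(1 − D₀(k_2−k_1)/(k_1 L₀))] / (k_2−k_1).
Here k_2−k_1 = 0.7450 d⁻¹ and 1 − D₀(k_2−k_1)/(k_1 L₀) = 1 − 2.22×0.7450/(0.275×42.8) = 0.8595, so
t_c = ln(3.709 × 0.8595) / 0.7450 = 1.159 / 0.7450 = 1.556 d.
L(t_c) = L₀ e^(−k_1 t_c) = 42.8 × 0.6518 = 27.90 mg/L, and at the critical point k_2 D_c = k_1 L, so D_c = (0.275/1.02) × 27.90 = 7.522 mg/L.

t_c ≈ 1.56 d; D_c ≈ 7.52 mg/L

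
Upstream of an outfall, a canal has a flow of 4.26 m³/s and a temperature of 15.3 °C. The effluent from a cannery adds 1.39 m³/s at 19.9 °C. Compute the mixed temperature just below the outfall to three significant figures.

16.4 °C

Flow-weighted mixing: C = (Q_r C_r + Q_w C_w)/(Q_r + Q_w)
= (4.26×15.3 + 1.39×19.9)/(4.26 + 1.39) = 92.84/5.650 = 16.43 °C.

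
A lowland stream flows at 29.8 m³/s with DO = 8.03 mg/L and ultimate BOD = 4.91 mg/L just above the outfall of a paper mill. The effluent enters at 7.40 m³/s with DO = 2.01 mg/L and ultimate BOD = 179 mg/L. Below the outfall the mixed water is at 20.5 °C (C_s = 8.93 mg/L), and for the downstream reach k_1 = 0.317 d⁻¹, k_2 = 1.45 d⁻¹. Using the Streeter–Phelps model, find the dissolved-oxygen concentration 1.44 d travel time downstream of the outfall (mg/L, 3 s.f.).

DO ≈ 3.03 mg/L

Mixed DO = (29.8×8.03 + 7.40×2.01)/(29.8+7.40) = 254.2/37.20 = 6.832 mg/L.
Mixed L₀ = (29.8×4.91 + 7.40×179)/(37.20) = 1471/37.20 = 39.54 mg/L.
Initial deficit D₀ = C_s − DO₀ = 8.93 − 6.832 = 2.098 mg/L.
D(1.44) = [0.317×39.54/(1.45−0.317)](e^(−0.317×1.44) − e^(−1.45×1.44)) + 2.098 e^(−1.45×1.44)
= 11.06 × (0.6335 − 0.1239) + 2.098 × 0.1239 = 5.897 mg/L.
DO = 8.93 − 5.897 = 3.033 mg/L.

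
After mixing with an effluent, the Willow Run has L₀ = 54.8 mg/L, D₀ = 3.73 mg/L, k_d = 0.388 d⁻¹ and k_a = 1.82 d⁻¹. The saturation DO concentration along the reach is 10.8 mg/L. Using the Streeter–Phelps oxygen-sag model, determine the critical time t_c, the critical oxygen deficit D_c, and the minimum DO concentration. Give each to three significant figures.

t_c = [1/(k_a−k_d)] ln[(k_a/k_d)(1 − D₀(k_a−k_d)/(k_d L₀))]
= [1/(1.82−0.388)] ln[(1.82/0.388)(1 − 3.73×1.432/(0.388×54.8))]
= (1/1.432) ln[4.691 × 0.7488] = 0.6983 × ln(3.512) = 0.6983 × 1.256 = 0.8773 d.
L(t_c) = L₀ e^(−k_d t_c) = 54.8 × 0.7115 = 38.99 mg/L, and at the critical point k_a D_c = k_d L, so D_c = (0.388/1.82) × 38.99 = 8.312 mg/L.
Minimum DO = C_s − D_c = 10.8 − 8.312 = 2.488 mg/L.

t_c ≈ 0.877 d; D_c ≈ 8.31 mg/L; min DO ≈ 2.49 mg/L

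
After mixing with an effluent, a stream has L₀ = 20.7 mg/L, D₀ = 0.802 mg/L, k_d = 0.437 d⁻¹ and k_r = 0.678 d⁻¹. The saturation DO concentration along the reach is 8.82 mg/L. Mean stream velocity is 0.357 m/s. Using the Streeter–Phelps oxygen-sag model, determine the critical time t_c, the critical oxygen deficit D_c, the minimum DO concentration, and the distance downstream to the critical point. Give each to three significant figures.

t_c ≈ 1.73 d; D_c ≈ 6.26 mg/L; min DO ≈ 2.56 mg/L; x_c ≈ 53.4 km

t_c = [1/(k_r−k_d)] ln[(k_r/k_d)(1 − D₀(k_r−k_d)/(k_d L₀))]
= [1/(0.678−0.437)] ln[(0.678/0.437)(1 − 0.802×0.2410/(0.437×20.7))]
= (1/0.2410) ln[1.551 × 0.9786] = 4.149 × ln(1.518) = 4.149 × 0.4176 = 1.733 d.
D_c = (k_d/k_r) L₀ e^(−k_d t_c) = (0.437/0.678) × 20.7 × e^(−0.437×1.733) = 0.6445 × 20.7 × 0.4690 = 6.257 mg/L.
Minimum DO = C_s − D_c = 8.82 − 6.257 = 2.563 mg/L.
x_c = v t_c = 0.357 m/s × 1.733 d × 86400 s/d = 53450 m ≈ 53.4 km.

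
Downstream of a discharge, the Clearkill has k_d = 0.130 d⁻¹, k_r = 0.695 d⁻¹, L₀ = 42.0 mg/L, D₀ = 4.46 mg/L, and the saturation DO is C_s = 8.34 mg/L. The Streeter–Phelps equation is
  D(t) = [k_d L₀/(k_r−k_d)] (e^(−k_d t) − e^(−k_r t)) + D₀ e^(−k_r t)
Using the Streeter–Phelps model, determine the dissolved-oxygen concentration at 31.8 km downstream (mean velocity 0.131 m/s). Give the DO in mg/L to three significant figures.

Travel time t = x/v = 31.8 km / (0.131 m/s) = 31800 m / 0.131 m/s = 242700 s = 2.810 d.
k_d L₀/(k_r−k_d) = 0.130×42.0/(0.695−0.130) = 5.460/0.5650 = 9.664 mg/L.
e^(−k_d t) = e^(−0.130×2.810) = 0.6940; e^(−k_r t) = e^(−0.695×2.810) = 0.1419.
D = 9.664 × (0.6940 − 0.1419) + 4.46 × 0.1419 = 5.336 + 0.6329 = 5.968 mg/L.
DO = C_s − D = 8.34 − 5.968 = 2.372 mg/L.

DO ≈ 2.37 mg/L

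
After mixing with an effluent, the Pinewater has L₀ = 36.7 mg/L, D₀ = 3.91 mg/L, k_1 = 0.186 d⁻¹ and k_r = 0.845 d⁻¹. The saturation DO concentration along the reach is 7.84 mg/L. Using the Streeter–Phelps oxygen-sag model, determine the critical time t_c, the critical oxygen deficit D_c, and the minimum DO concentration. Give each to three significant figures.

t_c = [1/(k_r−k_1)] ln[(k_r/k_1)(1 − D₀(k_r−k_1)/(k_1 L₀))]
= [1/(0.845−0.186)] ln[(0.845/0.186)(1 − 3.91×0.6590/(0.186×36.7))]
= (1/0.6590) ln[4.543 × 0.6225] = 1.517 × ln(2.828) = 1.517 × 1.040 = 1.578 d.
D_c = (k_1/k_r) L₀ e^(−k_1 t_c) = (0.186/0.845) × 36.7 × e^(−0.186×1.578) = 0.2201 × 36.7 × 0.7457 = 6.024 mg/L.
Minimum DO = C_s − D_c = 7.84 − 6.024 = 1.816 mg/L.

t_c ≈ 1.58 d; D_c ≈ 6.02 mg/L; min DO ≈ 1.82 mg/L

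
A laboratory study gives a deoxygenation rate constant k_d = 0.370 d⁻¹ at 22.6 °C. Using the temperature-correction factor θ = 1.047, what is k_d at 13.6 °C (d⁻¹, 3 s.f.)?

k_d ≈ 0.245 d⁻¹

k_d(T₂) = k_d(T₁) · θ^(T₂−T₁) = 0.370 × 1.047^(13.6−22.6)
= 0.370 × 1.047^-9.00 = 0.370 × 0.6614 = 0.2447 d⁻¹.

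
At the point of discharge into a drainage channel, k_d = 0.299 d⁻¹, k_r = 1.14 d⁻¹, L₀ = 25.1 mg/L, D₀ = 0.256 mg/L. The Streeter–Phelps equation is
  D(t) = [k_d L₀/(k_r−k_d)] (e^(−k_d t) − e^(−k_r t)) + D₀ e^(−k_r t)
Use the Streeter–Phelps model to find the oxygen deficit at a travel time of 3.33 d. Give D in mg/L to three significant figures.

D ≈ 3.10 mg/L

k_d L₀/(k_r−k_d) = 0.299×25.1/(1.14−0.299) = 7.505/0.8410 = 8.924 mg/L.
e^(−k_d t) = e^(−0.299×3.330) = 0.3695; e^(−k_r t) = e^(−1.14×3.330) = 0.02246.
D = 8.924 × (0.3695 − 0.02246) + 0.256 × 0.02246 = 3.097 + 0.005749 = 3.102 mg/L.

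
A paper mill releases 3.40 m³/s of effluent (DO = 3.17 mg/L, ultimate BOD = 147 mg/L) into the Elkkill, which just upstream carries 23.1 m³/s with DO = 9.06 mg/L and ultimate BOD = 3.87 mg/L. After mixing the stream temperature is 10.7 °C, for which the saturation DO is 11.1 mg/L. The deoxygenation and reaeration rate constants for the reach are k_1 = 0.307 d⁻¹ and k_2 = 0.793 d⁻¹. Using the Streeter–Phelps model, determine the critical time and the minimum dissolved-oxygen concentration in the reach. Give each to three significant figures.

Mixed DO = (23.1×9.06 + 3.40×3.17)/(23.1+3.40) = 220.1/26.50 = 8.304 mg/L.
Mixed L₀ = (23.1×3.87 + 3.40×147)/(26.50) = 589.2/26.50 = 22.23 mg/L.
Initial deficit D₀ = C_s − DO₀ = 11.1 − 8.304 = 2.796 mg/L.
t_c = (1/0.4860) ln[(0.793/0.307)(1 − 2.796×0.4860/(0.307×22.23))] = 2.058 × ln(2.069) = 1.496 d.
D_c = (0.307/0.793) × 22.23 × e^(−0.307×1.496) = 0.3871 × 22.23 × 0.6318 = 5.438 mg/L.
Minimum DO = 11.1 − 5.438 = 5.662 mg/L.

t_c ≈ 1.50 d; minimum DO ≈ 5.66 mg/L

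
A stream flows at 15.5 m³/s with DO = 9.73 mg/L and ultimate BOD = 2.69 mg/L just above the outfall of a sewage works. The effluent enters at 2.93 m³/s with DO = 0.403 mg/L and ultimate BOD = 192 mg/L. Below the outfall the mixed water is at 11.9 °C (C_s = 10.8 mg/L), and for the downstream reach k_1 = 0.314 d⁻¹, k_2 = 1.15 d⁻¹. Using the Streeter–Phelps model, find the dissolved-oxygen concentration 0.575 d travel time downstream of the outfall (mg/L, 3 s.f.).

Mixed DO = (15.5×9.73 + 2.93×0.403)/(15.5+2.93) = 152.0/18.43 = 8.247 mg/L.
Mixed L₀ = (15.5×2.69 + 2.93×192)/(18.43) = 604.3/18.43 = 32.79 mg/L.
Initial deficit D₀ = C_s − DO₀ = 10.8 − 8.247 = 2.553 mg/L.
D(0.575) = [0.314×32.79/(1.15−0.314)](e^(−0.314×0.575) − e^(−1.15×0.575)) + 2.553 e^(−1.15×0.575)
= 12.31 × (0.8348 − 0.5162) + 2.553 × 0.5162 = 5.241 mg/L.
DO = 10.8 − 5.241 = 5.559 mg/L.

DO ≈ 5.56 mg/L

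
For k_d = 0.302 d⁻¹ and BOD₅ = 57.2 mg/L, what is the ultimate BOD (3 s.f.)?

BOD₅ = L₀(1 − e^(−5k_d)) ⇒ L₀ = BOD₅ / (1 − e^(−5×0.302))
= 57.2 / (1 − 0.2209) = 57.2 / 0.7791 = 73.42 mg/L.

L₀ ≈ 73.4 mg/L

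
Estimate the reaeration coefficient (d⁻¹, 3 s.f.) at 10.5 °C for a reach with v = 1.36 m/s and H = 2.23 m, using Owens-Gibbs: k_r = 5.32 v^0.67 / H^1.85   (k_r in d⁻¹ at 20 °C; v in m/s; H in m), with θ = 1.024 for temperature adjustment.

k_r ≈ 1.18 d⁻¹

k_r(20) = 5.32 × 1.36^0.67 / 2.23^1.85 = 5.32 × 1.229 / 4.409 = 1.483 d⁻¹.
k_r(10.5) = 1.483 × 1.024^(10.5−20) = 1.483 × 0.7983 = 1.184 d⁻¹.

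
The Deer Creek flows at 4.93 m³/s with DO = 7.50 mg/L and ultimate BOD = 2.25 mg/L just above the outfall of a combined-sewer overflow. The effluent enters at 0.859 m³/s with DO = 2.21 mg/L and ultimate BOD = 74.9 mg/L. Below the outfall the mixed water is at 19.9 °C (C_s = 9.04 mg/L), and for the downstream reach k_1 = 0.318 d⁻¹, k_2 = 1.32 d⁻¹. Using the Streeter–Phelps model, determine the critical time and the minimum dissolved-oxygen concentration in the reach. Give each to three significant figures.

t_c ≈ 0.596 d; minimum DO ≈ 6.44 mg/L

Mixed DO = (4.93×7.50 + 0.859×2.21)/(4.93+0.859) = 38.87/5.789 = 6.715 mg/L.
Mixed L₀ = (4.93×2.25 + 0.859×74.9)/(5.789) = 75.43/5.789 = 13.03 mg/L.
Initial deficit D₀ = C_s − DO₀ = 9.04 − 6.715 = 2.325 mg/L.
t_c = (1/1.002) ln[(1.32/0.318)(1 − 2.325×1.002/(0.318×13.03))] = 0.9980 × ln(1.817) = 0.5961 d.
D_c = (0.318/1.32) × 13.03 × e^(−0.318×0.5961) = 0.2409 × 13.03 × 0.8273 = 2.597 mg/L.
Minimum DO = 9.04 − 2.597 = 6.443 mg/L.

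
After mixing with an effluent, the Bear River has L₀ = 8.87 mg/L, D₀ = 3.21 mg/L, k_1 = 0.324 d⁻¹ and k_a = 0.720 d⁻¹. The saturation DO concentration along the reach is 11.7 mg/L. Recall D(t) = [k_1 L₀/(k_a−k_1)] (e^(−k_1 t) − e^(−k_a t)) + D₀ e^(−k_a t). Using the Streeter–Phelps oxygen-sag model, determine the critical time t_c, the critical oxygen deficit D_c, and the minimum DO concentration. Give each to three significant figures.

t_c ≈ 0.542 d; D_c ≈ 3.35 mg/L; min DO ≈ 8.35 mg/L

With k_a/k_1 = 2.222 and 1 − D₀(k_a−k_1)/(k_1 L₀) = 0.5577,
t_c = ln(2.222 × 0.5577) / (0.720 − 0.324) = ln(1.239) / 0.3960 = 0.2145/0.3960 = 0.5418 d.
D_c = (k_1/k_a) L₀ e^(−k_1 t_c) = (0.324/0.720) × 8.87 × e^(−0.324×0.5418) = 0.4500 × 8.87 × 0.8390 = 3.349 mg/L.
Minimum DO = C_s − D_c = 11.7 − 3.349 = 8.351 mg/L.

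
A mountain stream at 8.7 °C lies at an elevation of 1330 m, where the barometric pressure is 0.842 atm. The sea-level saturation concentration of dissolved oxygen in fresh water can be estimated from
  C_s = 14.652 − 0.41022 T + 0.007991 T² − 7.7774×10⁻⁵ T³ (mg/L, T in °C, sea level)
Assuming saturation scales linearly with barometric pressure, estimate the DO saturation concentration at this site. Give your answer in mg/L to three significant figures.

At sea level: C_s = 14.652 − 0.41022×8.7 + 0.007991×8.7² − 7.7774×10⁻⁵×8.7³ = 11.64 mg/L.
Pressure correction: C_s' = 11.64 × 0.842 = 9.798 mg/L.

C_s ≈ 9.80 mg/L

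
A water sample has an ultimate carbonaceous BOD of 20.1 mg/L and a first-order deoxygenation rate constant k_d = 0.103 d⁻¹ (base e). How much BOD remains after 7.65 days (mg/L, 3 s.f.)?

L ≈ 9.14 mg/L

L_t = L₀ e^(−k_d t) = 20.1 × e^(−0.103×7.65) = 20.1 × 0.4548 = 9.141 mg/L.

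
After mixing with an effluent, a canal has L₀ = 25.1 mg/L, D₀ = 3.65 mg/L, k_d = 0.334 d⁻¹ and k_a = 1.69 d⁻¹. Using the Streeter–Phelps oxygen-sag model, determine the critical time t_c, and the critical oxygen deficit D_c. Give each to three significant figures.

t_c = [1/(k_a−k_d)] ln[(k_a/k_d)(1 − D₀(k_a−k_d)/(k_d L₀))]
= [1/(1.69−0.334)] ln[(1.69/0.334)(1 − 3.65×1.356/(0.334×25.1))]
= (1/1.356) ln[5.060 × 0.4096] = 0.7375 × ln(2.073) = 0.7375 × 0.7288 = 0.5375 d.
D_c = (k_d/k_a) L₀ e^(−k_d t_c) = (0.334/1.69) × 25.1 × e^(−0.334×0.5375) = 0.1976 × 25.1 × 0.8357 = 4.145 mg/L.

t_c ≈ 0.537 d; D_c ≈ 4.15 mg/L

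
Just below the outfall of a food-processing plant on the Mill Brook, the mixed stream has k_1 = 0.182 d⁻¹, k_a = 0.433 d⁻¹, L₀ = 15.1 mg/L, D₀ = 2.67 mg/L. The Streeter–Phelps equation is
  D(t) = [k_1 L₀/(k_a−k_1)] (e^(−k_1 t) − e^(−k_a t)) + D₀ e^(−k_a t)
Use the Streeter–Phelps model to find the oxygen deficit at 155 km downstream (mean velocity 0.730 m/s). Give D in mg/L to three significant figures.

Travel time t = x/v = 155 km / (0.730 m/s) = 155000 m / 0.730 m/s = 212300 s = 2.458 d.
k_1 L₀/(k_a−k_1) = 0.182×15.1/(0.433−0.182) = 2.748/0.2510 = 10.95 mg/L.
e^(−k_1 t) = e^(−0.182×2.458) = 0.6394; e^(−k_a t) = e^(−0.433×2.458) = 0.3450.
D = 10.95 × (0.6394 − 0.3450) + 2.67 × 0.3450 = 3.223 + 0.9213 = 4.144 mg/L.

D ≈ 4.14 mg/L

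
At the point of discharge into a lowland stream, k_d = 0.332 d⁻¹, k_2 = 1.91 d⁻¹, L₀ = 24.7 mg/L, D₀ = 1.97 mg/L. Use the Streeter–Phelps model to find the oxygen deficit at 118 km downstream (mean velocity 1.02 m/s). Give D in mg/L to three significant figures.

Travel time t = x/v = 118 km / (1.02 m/s) = 118000 m / 1.02 m/s = 115700 s = 1.339 d.
k_d L₀/(k_2−k_d) = 0.332×24.7/(1.91−0.332) = 8.200/1.578 = 5.197 mg/L.
e^(−k_d t) = e^(−0.332×1.339) = 0.6411; e^(−k_2 t) = e^(−1.91×1.339) = 0.07750.
D = 5.197 × (0.6411 − 0.07750) + 1.97 × 0.07750 = 2.929 + 0.1527 = 3.082 mg/L.

D ≈ 3.08 mg/L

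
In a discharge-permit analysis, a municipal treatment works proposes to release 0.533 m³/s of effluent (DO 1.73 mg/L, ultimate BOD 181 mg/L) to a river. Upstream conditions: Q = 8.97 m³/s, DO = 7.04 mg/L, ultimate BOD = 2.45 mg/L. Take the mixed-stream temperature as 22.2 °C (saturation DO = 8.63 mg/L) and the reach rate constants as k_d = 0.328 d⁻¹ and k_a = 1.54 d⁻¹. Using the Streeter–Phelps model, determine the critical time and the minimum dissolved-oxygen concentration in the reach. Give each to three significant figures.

t_c ≈ 0.599 d; minimum DO ≈ 6.45 mg/L

Mixed DO = (8.97×7.04 + 0.533×1.73)/(8.97+0.533) = 64.07/9.503 = 6.742 mg/L.
Mixed L₀ = (8.97×2.45 + 0.533×181)/(9.503) = 118.4/9.503 = 12.46 mg/L.
Initial deficit D₀ = C_s − DO₀ = 8.63 − 6.742 = 1.888 mg/L.
t_c = (1/1.212) ln[(1.54/0.328)(1 − 1.888×1.212/(0.328×12.46))] = 0.8251 × ln(2.067) = 0.5993 d.
D_c = (0.328/1.54) × 12.46 × e^(−0.328×0.5993) = 0.2130 × 12.46 × 0.8215 = 2.181 mg/L.
Minimum DO = 8.63 − 2.181 = 6.449 mg/L.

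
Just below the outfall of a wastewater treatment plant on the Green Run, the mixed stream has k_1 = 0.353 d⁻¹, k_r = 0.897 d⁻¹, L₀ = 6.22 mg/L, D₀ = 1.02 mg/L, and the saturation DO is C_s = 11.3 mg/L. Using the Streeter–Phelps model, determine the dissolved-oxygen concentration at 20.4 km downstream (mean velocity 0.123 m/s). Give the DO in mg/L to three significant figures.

Travel time t = x/v = 20.4 km / (0.123 m/s) = 20400 m / 0.123 m/s = 165900 s = 1.920 d.
k_1 L₀/(k_r−k_1) = 0.353×6.22/(0.897−0.353) = 2.196/0.5440 = 4.036 mg/L.
e^(−k_1 t) = e^(−0.353×1.920) = 0.5078; e^(−k_r t) = e^(−0.897×1.920) = 0.1787.
D = 4.036 × (0.5078 − 0.1787) + 1.02 × 0.1787 = 1.328 + 0.1823 = 1.511 mg/L.
DO = C_s − D = 11.3 − 1.511 = 9.789 mg/L.

DO ≈ 9.79 mg/L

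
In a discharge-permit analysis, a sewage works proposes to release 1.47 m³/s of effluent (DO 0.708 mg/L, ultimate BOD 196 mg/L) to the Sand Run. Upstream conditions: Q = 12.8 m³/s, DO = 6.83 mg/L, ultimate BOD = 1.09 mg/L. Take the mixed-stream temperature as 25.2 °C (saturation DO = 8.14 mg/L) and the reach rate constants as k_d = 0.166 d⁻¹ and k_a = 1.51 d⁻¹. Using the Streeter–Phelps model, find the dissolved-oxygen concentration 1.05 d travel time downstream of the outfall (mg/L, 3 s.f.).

DO ≈ 6.08 mg/L

Mixed DO = (12.8×6.83 + 1.47×0.708)/(12.8+1.47) = 88.46/14.27 = 6.199 mg/L.
Mixed L₀ = (12.8×1.09 + 1.47×196)/(14.27) = 302.1/14.27 = 21.17 mg/L.
Initial deficit D₀ = C_s − DO₀ = 8.14 − 6.199 = 1.941 mg/L.
D(1.05) = [0.166×21.17/(1.51−0.166)](e^(−0.166×1.05) − e^(−1.51×1.05)) + 1.941 e^(−1.51×1.05)
= 2.615 × (0.8400 − 0.2048) + 1.941 × 0.2048 = 2.058 mg/L.
DO = 8.14 − 2.058 = 6.082 mg/L.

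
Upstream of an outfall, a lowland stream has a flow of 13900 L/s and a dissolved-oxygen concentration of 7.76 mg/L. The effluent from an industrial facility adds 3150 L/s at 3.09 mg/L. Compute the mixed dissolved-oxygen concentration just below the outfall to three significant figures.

Flow-weighted mixing: C = (Q_r C_r + Q_w C_w)/(Q_r + Q_w)
= (13900×7.76 + 3150×3.09)/(13900 + 3150) = 117600/17050 = 6.897 mg/L.

6.90 mg/L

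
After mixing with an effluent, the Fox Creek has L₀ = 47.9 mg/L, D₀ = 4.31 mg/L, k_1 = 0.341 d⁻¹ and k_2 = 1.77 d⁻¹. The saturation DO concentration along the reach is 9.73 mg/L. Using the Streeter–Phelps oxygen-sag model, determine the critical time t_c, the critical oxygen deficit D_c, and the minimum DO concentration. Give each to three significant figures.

With k_2/k_1 = 5.191 and 1 − D₀(k_2−k_1)/(k_1 L₀) = 0.6229,
t_c = ln(5.191 × 0.6229) / (1.77 − 0.341) = ln(3.233) / 1.429 = 1.174/1.429 = 0.8212 d.
L(t_c) = L₀ e^(−k_1 t_c) = 47.9 × 0.7558 = 36.20 mg/L, and at the critical point k_2 D_c = k_1 L, so D_c = (0.341/1.77) × 36.20 = 6.974 mg/L.
Minimum DO = C_s − D_c = 9.73 − 6.974 = 2.756 mg/L.

t_c ≈ 0.821 d; D_c ≈ 6.97 mg/L; min DO ≈ 2.76 mg/L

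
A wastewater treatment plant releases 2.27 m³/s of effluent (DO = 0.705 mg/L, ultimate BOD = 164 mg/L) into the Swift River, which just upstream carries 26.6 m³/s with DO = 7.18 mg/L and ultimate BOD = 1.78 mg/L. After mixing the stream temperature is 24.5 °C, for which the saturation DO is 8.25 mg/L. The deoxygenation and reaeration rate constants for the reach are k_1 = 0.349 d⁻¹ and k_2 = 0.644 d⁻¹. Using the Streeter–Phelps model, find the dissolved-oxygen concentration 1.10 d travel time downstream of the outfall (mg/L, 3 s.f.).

DO ≈ 4.23 mg/L

Mixed DO = (26.6×7.18 + 2.27×0.705)/(26.6+2.27) = 192.6/28.87 = 6.671 mg/L.
Mixed L₀ = (26.6×1.78 + 2.27×164)/(28.87) = 419.6/28.87 = 14.54 mg/L.
Initial deficit D₀ = C_s − DO₀ = 8.25 − 6.671 = 1.579 mg/L.
D(1.10) = [0.349×14.54/(0.644−0.349)](e^(−0.349×1.10) − e^(−0.644×1.10)) + 1.579 e^(−0.644×1.10)
= 17.20 × (0.6812 − 0.4924) + 1.579 × 0.4924 = 4.024 mg/L.
DO = 8.25 − 4.024 = 4.226 mg/L.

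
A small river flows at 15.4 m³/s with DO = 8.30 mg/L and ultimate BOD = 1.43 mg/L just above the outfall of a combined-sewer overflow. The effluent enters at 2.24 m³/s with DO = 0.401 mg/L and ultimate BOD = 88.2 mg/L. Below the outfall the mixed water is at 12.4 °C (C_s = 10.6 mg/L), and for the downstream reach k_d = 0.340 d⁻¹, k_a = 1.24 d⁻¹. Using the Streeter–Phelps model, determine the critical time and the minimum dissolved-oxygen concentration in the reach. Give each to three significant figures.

Mixed DO = (15.4×8.30 + 2.24×0.401)/(15.4+2.24) = 128.7/17.64 = 7.297 mg/L.
Mixed L₀ = (15.4×1.43 + 2.24×88.2)/(17.64) = 219.6/17.64 = 12.45 mg/L.
Initial deficit D₀ = C_s − DO₀ = 10.6 − 7.297 = 3.303 mg/L.
t_c = (1/0.9000) ln[(1.24/0.340)(1 − 3.303×0.9000/(0.340×12.45))] = 1.111 × ln(1.085) = 0.09114 d.
D_c = (0.340/1.24) × 12.45 × e^(−0.340×0.09114) = 0.2742 × 12.45 × 0.9695 = 3.309 mg/L.
Minimum DO = 10.6 − 3.309 = 7.291 mg/L.

t_c ≈ 0.0911 d; minimum DO ≈ 7.29 mg/L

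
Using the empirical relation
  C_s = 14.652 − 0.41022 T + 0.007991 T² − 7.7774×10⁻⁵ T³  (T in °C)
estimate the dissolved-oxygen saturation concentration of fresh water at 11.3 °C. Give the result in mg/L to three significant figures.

C_s = 14.652 − 0.41022×11.3 + 0.007991×11.3² − 7.7774×10⁻⁵×11.3³ = 10.92 mg/L.

C_s ≈ 10.9 mg/L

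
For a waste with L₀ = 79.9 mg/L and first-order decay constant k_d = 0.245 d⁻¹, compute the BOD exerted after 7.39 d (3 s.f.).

y ≈ 66.8 mg/L

y_t = L₀(1 − e^(−k_d t)) = 79.9 × (1 − e^(−0.245×7.39))
= 79.9 × (1 − 0.1636) = 79.9 × 0.8364 = 66.83 mg/L.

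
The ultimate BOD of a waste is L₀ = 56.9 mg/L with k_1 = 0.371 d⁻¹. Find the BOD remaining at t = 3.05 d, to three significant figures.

L_t = L₀ e^(−k_1 t) = 56.9 × e^(−0.371×3.05) = 56.9 × 0.3225 = 18.35 mg/L.

L ≈ 18.4 mg/L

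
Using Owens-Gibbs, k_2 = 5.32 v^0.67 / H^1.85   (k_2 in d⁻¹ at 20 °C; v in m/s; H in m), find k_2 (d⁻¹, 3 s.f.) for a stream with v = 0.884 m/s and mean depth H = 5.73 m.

k_2 = 5.32 × 0.884^0.67 / 5.73^1.85 = 5.32 × 0.9207 / 25.27 = 0.1938 d⁻¹.

k_2 ≈ 0.194 d⁻¹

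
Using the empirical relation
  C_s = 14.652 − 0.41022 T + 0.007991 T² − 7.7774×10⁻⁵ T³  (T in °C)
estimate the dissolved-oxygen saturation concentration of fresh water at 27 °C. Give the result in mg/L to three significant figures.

C_s ≈ 7.87 mg/L

C_s = 14.652 − 0.41022×27 + 0.007991×27² − 7.7774×10⁻⁵×27³ = 7.871 mg/L.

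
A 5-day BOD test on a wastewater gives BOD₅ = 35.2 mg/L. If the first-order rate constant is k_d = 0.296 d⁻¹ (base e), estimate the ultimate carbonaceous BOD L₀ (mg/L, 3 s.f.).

L₀ ≈ 45.6 mg/L

BOD₅ = L₀(1 − e^(−5k_d)) ⇒ L₀ = BOD₅ / (1 − e^(−5×0.296))
= 35.2 / (1 − 0.2276) = 35.2 / 0.7724 = 45.57 mg/L.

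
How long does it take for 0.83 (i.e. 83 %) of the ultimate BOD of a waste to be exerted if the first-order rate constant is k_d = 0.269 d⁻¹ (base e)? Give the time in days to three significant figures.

t ≈ 6.59 d

y/L₀ = 1 − e^(−k_d t) = 0.83 ⇒ e^(−k_d t) = 0.170
t = −ln(0.170) / 0.269 = 1.772 / 0.269 = 6.587 d.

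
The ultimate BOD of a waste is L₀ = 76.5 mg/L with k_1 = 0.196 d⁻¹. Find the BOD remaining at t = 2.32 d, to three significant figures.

L_t = L₀ e^(−k_1 t) = 76.5 × e^(−0.196×2.32) = 76.5 × 0.6346 = 48.55 mg/L.

L ≈ 48.5 mg/L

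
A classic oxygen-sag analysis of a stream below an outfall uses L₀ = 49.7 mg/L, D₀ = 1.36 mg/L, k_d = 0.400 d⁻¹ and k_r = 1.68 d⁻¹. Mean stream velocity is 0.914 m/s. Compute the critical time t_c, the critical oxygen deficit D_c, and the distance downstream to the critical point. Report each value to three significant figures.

t_c ≈ 1.05 d; D_c ≈ 7.78 mg/L; x_c ≈ 82.9 km

t_c = [1/(k_r−k_d)] ln[(k_r/k_d)(1 − D₀(k_r−k_d)/(k_d L₀))]
= [1/(1.68−0.400)] ln[(1.68/0.400)(1 − 1.36×1.280/(0.400×49.7))]
= (1/1.280) ln[4.200 × 0.9124] = 0.7813 × ln(3.832) = 0.7813 × 1.343 = 1.050 d.
D_c = (k_d/k_r) L₀ e^(−k_d t_c) = (0.400/1.68) × 49.7 × e^(−0.400×1.050) = 0.2381 × 49.7 × 0.6572 = 7.776 mg/L.
x_c = v t_c = 0.914 m/s × 1.050 d × 86400 s/d = 82880 m ≈ 82.9 km.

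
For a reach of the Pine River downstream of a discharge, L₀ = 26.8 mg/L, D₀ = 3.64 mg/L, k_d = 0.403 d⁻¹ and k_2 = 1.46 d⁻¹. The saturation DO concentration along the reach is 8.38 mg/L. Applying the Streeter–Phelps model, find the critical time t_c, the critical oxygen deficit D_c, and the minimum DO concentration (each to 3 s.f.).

With k_2/k_d = 3.623 and 1 − D₀(k_2−k_d)/(k_d L₀) = 0.6438,
t_c = ln(3.623 × 0.6438) / (1.46 − 0.403) = ln(2.332) / 1.057 = 0.8468/1.057 = 0.8012 d.
D_c = (k_d/k_2) L₀ e^(−k_d t_c) = (0.403/1.46) × 26.8 × e^(−0.403×0.8012) = 0.2760 × 26.8 × 0.7241 = 5.356 mg/L.
Minimum DO = C_s − D_c = 8.38 − 5.356 = 3.024 mg/L.

t_c ≈ 0.801 d; D_c ≈ 5.36 mg/L; min DO ≈ 3.02 mg/L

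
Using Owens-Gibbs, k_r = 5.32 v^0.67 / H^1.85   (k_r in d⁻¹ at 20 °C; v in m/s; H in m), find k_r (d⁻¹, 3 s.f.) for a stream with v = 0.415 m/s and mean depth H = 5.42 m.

k_r = 5.32 × 0.415^0.67 / 5.42^1.85 = 5.32 × 0.5547 / 22.80 = 0.1295 d⁻¹.

k_r ≈ 0.129 d⁻¹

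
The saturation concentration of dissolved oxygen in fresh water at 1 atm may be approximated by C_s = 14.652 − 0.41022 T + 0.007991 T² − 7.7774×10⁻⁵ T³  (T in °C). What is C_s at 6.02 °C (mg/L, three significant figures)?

C_s = 14.652 − 0.41022×6.02 + 0.007991×6.02² − 7.7774×10⁻⁵×6.02³ = 12.46 mg/L.

C_s ≈ 12.5 mg/L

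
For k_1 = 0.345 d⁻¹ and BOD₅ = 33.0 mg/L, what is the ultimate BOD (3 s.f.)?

L₀ ≈ 40.2 mg/L

BOD₅ = L₀(1 − e^(−5k_1)) ⇒ L₀ = BOD₅ / (1 − e^(−5×0.345))
= 33.0 / (1 − 0.1782) = 33.0 / 0.8218 = 40.15 mg/L.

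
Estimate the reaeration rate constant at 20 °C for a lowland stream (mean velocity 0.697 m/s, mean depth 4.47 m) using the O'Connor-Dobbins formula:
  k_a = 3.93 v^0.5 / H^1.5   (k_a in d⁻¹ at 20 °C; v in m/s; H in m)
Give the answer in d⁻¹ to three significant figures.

k_a ≈ 0.347 d⁻¹

k_a = 3.93 × 0.697^0.5 / 4.47^1.5 = 3.93 × 0.8349 / 9.451 = 0.3472 d⁻¹.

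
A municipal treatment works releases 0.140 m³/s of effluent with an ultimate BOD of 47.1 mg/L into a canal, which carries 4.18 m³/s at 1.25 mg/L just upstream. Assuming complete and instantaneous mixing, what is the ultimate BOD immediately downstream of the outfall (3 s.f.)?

Flow-weighted mixing: C = (Q_r C_r + Q_w C_w)/(Q_r + Q_w)
= (4.18×1.25 + 0.140×47.1)/(4.18 + 0.140) = 11.82/4.320 = 2.736 mg/L.

2.74 mg/L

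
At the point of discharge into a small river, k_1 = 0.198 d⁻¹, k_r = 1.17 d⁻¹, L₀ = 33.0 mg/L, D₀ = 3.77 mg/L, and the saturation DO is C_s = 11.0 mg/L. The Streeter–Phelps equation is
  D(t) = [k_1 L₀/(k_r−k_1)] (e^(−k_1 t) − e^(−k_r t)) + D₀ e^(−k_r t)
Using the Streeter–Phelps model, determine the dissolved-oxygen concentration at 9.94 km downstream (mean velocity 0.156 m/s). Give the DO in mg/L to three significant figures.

Travel time t = x/v = 9.94 km / (0.156 m/s) = 9940 m / 0.156 m/s = 63720 s = 0.7375 d.
k_1 L₀/(k_r−k_1) = 0.198×33.0/(1.17−0.198) = 6.534/0.9720 = 6.722 mg/L.
e^(−k_1 t) = e^(−0.198×0.7375) = 0.8641; e^(−k_r t) = e^(−1.17×0.7375) = 0.4220.
D = 6.722 × (0.8641 − 0.4220) + 3.77 × 0.4220 = 2.972 + 1.591 = 4.563 mg/L.
DO = C_s − D = 11.0 − 4.563 = 6.437 mg/L.

DO ≈ 6.44 mg/L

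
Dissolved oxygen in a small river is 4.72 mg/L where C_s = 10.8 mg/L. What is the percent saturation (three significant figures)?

43.7 % saturation

% saturation = C/C_s × 100 = 4.72/10.8 × 100 = 43.7 %.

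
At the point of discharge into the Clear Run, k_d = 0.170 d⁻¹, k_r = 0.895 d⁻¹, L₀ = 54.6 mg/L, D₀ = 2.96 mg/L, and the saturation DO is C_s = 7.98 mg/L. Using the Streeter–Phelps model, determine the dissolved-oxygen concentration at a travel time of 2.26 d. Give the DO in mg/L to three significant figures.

DO ≈ 0.564 mg/L

k_d L₀/(k_r−k_d) = 0.170×54.6/(0.895−0.170) = 9.282/0.7250 = 12.80 mg/L.
e^(−k_d t) = e^(−0.170×2.260) = 0.6810; e^(−k_r t) = e^(−0.895×2.260) = 0.1323.
D = 12.80 × (0.6810 − 0.1323) + 2.96 × 0.1323 = 7.025 + 0.3916 = 7.416 mg/L.
DO = C_s − D = 7.98 − 7.416 = 0.5636 mg/L.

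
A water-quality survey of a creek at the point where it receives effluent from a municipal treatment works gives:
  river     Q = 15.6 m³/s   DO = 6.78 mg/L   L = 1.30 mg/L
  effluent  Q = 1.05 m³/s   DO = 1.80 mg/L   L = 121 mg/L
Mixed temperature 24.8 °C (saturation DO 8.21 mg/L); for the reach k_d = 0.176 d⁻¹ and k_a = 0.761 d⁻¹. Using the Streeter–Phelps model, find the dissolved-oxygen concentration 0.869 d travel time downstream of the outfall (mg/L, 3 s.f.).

DO ≈ 6.40 mg/L

Mixed DO = (15.6×6.78 + 1.05×1.80)/(15.6+1.05) = 107.7/16.65 = 6.466 mg/L.
Mixed L₀ = (15.6×1.30 + 1.05×121)/(16.65) = 147.3/16.65 = 8.849 mg/L.
Initial deficit D₀ = C_s − DO₀ = 8.21 − 6.466 = 1.744 mg/L.
D(0.869) = [0.176×8.849/(0.761−0.176)](e^(−0.176×0.869) − e^(−0.761×0.869)) + 1.744 e^(−0.761×0.869)
= 2.662 × (0.8582 − 0.5162) + 1.744 × 0.5162 = 1.811 mg/L.
DO = 8.21 − 1.811 = 6.399 mg/L.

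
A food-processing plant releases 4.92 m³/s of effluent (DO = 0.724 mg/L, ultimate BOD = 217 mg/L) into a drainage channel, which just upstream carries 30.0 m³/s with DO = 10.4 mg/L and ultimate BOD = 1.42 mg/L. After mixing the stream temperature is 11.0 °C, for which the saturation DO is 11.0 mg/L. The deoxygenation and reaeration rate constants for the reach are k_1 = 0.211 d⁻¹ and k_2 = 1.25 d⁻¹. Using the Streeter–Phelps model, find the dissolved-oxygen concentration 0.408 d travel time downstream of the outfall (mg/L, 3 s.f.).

DO ≈ 7.77 mg/L

Mixed DO = (30.0×10.4 + 4.92×0.724)/(30.0+4.92) = 315.6/34.92 = 9.037 mg/L.
Mixed L₀ = (30.0×1.42 + 4.92×217)/(34.92) = 1110/34.92 = 31.79 mg/L.
Initial deficit D₀ = C_s − DO₀ = 11.0 − 9.037 = 1.963 mg/L.
D(0.408) = [0.211×31.79/(1.25−0.211)](e^(−0.211×0.408) − e^(−1.25×0.408)) + 1.963 e^(−1.25×0.408)
= 6.457 × (0.9175 − 0.6005) + 1.963 × 0.6005 = 3.226 mg/L.
DO = 11.0 − 3.226 = 7.774 mg/L.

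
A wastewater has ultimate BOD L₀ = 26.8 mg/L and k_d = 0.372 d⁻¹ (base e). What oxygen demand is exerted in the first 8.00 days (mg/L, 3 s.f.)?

y_t = L₀(1 − e^(−k_d t)) = 26.8 × (1 − e^(−0.372×8.00))
= 26.8 × (1 − 0.05100) = 26.8 × 0.9490 = 25.43 mg/L.

y ≈ 25.4 mg/L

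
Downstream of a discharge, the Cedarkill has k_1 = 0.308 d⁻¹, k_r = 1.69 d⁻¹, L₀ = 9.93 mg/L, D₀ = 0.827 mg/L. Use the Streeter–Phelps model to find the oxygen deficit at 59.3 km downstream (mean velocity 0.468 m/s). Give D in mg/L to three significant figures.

Travel time t = x/v = 59.3 km / (0.468 m/s) = 59300 m / 0.468 m/s = 126700 s = 1.467 d.
k_1 L₀/(k_r−k_1) = 0.308×9.93/(1.69−0.308) = 3.058/1.382 = 2.213 mg/L.
e^(−k_1 t) = e^(−0.308×1.467) = 0.6365; e^(−k_r t) = e^(−1.69×1.467) = 0.08387.
D = 2.213 × (0.6365 − 0.08387) + 0.827 × 0.08387 = 1.223 + 0.06936 = 1.292 mg/L.

D ≈ 1.29 mg/L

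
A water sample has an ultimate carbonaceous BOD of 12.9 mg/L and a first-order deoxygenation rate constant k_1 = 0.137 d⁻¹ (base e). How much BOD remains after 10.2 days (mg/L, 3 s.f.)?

L ≈ 3.19 mg/L

L_t = L₀ e^(−k_1 t) = 12.9 × e^(−0.137×10.2) = 12.9 × 0.2472 = 3.189 mg/L.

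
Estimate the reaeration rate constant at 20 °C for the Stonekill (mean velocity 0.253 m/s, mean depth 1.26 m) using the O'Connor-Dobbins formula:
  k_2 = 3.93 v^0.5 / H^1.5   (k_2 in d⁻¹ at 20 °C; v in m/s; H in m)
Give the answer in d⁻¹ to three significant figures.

k_2 ≈ 1.40 d⁻¹

k_2 = 3.93 × 0.253^0.5 / 1.26^1.5 = 3.93 × 0.5030 / 1.414 = 1.398 d⁻¹.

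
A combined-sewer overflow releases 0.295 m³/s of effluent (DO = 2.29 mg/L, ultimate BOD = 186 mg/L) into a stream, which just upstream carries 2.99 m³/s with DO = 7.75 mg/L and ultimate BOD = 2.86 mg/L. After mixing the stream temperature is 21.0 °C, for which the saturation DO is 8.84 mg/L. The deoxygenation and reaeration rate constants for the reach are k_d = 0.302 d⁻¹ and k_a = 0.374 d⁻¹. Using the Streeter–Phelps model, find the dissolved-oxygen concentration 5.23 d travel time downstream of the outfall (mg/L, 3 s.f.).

DO ≈ 3.38 mg/L

Mixed DO = (2.99×7.75 + 0.295×2.29)/(2.99+0.295) = 23.85/3.285 = 7.260 mg/L.
Mixed L₀ = (2.99×2.86 + 0.295×186)/(3.285) = 63.42/3.285 = 19.31 mg/L.
Initial deficit D₀ = C_s − DO₀ = 8.84 − 7.260 = 1.580 mg/L.
D(5.23) = [0.302×19.31/(0.374−0.302)](e^(−0.302×5.23) − e^(−0.374×5.23)) + 1.580 e^(−0.374×5.23)
= 80.98 × (0.2061 − 0.1414) + 1.580 × 0.1414 = 5.460 mg/L.
DO = 8.84 − 5.460 = 3.380 mg/L.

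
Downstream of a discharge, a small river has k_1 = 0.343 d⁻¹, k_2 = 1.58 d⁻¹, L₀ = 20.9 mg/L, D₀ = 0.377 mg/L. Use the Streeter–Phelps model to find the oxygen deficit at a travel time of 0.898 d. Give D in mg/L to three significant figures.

k_1 L₀/(k_2−k_1) = 0.343×20.9/(1.58−0.343) = 7.169/1.237 = 5.795 mg/L.
e^(−k_1 t) = e^(−0.343×0.8980) = 0.7349; e^(−k_2 t) = e^(−1.58×0.8980) = 0.2420.
D = 5.795 × (0.7349 − 0.2420) + 0.377 × 0.2420 = 2.857 + 0.09123 = 2.948 mg/L.

D ≈ 2.95 mg/L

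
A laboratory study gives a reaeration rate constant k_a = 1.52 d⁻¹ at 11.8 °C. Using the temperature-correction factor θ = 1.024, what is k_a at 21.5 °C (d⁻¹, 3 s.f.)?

k_a(T₂) = k_a(T₁) · θ^(T₂−T₁) = 1.52 × 1.024^(21.5−11.8)
= 1.52 × 1.024^9.70 = 1.52 × 1.259 = 1.913 d⁻¹.

k_a ≈ 1.91 d⁻¹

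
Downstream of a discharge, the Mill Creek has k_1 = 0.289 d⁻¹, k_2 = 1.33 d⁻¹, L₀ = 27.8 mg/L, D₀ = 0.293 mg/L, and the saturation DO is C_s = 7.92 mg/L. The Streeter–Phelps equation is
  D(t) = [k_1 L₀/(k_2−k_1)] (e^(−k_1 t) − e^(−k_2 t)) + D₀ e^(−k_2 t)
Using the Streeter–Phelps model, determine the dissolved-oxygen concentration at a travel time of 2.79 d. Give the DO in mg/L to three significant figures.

k_1 L₀/(k_2−k_1) = 0.289×27.8/(1.33−0.289) = 8.034/1.041 = 7.718 mg/L.
e^(−k_1 t) = e^(−0.289×2.790) = 0.4465; e^(−k_2 t) = e^(−1.33×2.790) = 0.02446.
D = 7.718 × (0.4465 − 0.02446) + 0.293 × 0.02446 = 3.257 + 0.007167 = 3.264 mg/L.
DO = C_s − D = 7.92 − 3.264 = 4.656 mg/L.

DO ≈ 4.66 mg/L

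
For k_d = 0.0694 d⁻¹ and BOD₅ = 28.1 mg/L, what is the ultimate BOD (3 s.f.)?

BOD₅ = L₀(1 − e^(−5k_d)) ⇒ L₀ = BOD₅ / (1 − e^(−5×0.0694))
= 28.1 / (1 − 0.7068) = 28.1 / 0.2932 = 95.84 mg/L.

L₀ ≈ 95.8 mg/L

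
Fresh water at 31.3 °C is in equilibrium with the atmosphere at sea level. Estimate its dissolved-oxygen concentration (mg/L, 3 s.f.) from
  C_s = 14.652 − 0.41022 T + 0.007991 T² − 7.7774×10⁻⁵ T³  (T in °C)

C_s ≈ 7.26 mg/L

C_s = 14.652 − 0.41022×31.3 + 0.007991×31.3² − 7.7774×10⁻⁵×31.3³ = 7.256 mg/L.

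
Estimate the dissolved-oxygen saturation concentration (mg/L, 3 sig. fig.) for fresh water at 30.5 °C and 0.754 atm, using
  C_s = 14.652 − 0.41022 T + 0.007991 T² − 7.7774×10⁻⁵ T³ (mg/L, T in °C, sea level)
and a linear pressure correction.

At sea level: C_s = 14.652 − 0.41022×30.5 + 0.007991×30.5² − 7.7774×10⁻⁵×30.5³ = 7.367 mg/L.
Pressure correction: C_s' = 7.367 × 0.754 = 5.555 mg/L.

C_s ≈ 5.55 mg/L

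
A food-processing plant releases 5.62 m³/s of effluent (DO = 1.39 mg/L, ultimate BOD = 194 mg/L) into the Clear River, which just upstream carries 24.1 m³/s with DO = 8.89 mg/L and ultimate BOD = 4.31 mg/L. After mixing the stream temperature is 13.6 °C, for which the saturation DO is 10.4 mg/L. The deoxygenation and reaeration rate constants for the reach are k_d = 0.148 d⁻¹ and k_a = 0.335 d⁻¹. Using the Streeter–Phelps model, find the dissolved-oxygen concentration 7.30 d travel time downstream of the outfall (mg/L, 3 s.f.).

Mixed DO = (24.1×8.89 + 5.62×1.39)/(24.1+5.62) = 222.1/29.72 = 7.472 mg/L.
Mixed L₀ = (24.1×4.31 + 5.62×194)/(29.72) = 1194/29.72 = 40.18 mg/L.
Initial deficit D₀ = C_s − DO₀ = 10.4 − 7.472 = 2.928 mg/L.
D(7.30) = [0.148×40.18/(0.335−0.148)](e^(−0.148×7.30) − e^(−0.335×7.30)) + 2.928 e^(−0.335×7.30)
= 31.80 × (0.3395 − 0.08668) + 2.928 × 0.08668 = 8.292 mg/L.
DO = 10.4 − 8.292 = 2.108 mg/L.

DO ≈ 2.11 mg/L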